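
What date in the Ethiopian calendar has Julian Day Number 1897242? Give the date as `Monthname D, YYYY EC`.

JDN 1897242 is 15 May 482 in the proleptic Gregorian calendar.
In the Ethiopian calendar that day is Ginbot 19, 474 EC.

Ginbot 19, 474 EC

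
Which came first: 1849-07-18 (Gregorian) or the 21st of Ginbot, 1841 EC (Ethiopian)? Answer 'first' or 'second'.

second

The two dates have Julian Day Numbers 2396592 and 2396541 respectively.
Since 2396541 < 2396592, the second date comes first.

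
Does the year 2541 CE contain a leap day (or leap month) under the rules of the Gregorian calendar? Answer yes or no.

no

2541 is not divisible by 4, so it is a common year.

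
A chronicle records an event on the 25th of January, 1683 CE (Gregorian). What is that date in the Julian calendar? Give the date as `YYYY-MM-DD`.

The Julian–Gregorian offset here is 10 days (Julian trailing).
25 January 1683 Gregorian − 10 days → 15 January 1683 Julian.

1683-01-15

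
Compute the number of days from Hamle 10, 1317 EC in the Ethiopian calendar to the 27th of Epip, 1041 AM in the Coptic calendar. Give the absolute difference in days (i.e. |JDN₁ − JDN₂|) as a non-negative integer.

17

First date → JDN 2205199; second date → JDN 2205216.
The interval is |2205199 − 2205216| = 17 days.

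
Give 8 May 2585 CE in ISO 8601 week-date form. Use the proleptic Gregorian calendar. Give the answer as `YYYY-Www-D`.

2585-W18-7

The weekday is Sunday (ISO weekday 7).
That Sunday belongs to ISO week 18 of ISO year 2585.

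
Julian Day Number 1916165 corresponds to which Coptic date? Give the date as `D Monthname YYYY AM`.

JDN 1916165 is 7 March 534 in the proleptic Gregorian calendar.
In the Coptic calendar that day is 9 Paremhat 250 AM.

9 Paremhat 250 AM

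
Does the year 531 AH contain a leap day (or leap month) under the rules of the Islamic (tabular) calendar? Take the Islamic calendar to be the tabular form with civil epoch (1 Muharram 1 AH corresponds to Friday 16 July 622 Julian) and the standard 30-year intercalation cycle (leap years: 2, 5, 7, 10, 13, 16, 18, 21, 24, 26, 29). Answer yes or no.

yes

Year 531 AH is year 21 of its 30-year cycle; leap positions are 2, 5, 7, 10, 13, 16, 18, 21, 24, 26, 29, so it is a leap year (355 days).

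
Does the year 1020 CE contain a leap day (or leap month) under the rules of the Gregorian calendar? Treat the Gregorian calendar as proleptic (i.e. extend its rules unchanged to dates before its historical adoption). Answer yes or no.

1020 is divisible by 4 and not by 100, so it is a leap year.

yes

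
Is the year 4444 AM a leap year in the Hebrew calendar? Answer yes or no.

Hebrew year 4444 is year 17 of its 19-year Metonic cycle; leap years are at positions 3, 6, 8, 11, 14, 17, 19, so it is a leap year (13 months).

yes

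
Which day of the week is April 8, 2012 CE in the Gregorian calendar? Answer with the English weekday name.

2456026 ≡ 6 (mod 7); counting from Monday = 0 gives Sunday.

Sunday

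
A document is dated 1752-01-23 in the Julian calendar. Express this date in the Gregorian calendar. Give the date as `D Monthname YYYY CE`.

For dates in this range the Gregorian date is 11 days ahead of the Julian.
23 January 1752 Julian + 11 days → 3 February 1752 Gregorian.

3 February 1752 CE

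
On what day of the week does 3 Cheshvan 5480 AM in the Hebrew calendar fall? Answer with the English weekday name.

Monday

In the Gregorian calendar this is 16 October 1719 (JDN 2349200).
2349200 ≡ 0 (mod 7); counting from Monday = 0 gives Monday.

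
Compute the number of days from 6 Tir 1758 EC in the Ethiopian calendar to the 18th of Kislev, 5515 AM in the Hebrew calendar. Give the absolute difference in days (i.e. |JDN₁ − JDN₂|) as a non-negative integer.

JDN of the first date = 2366090.
JDN of the second date = 2362031.
|2362031 − 2366090| = 4059.

4059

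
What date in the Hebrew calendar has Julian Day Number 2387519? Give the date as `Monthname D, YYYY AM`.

Elul 21, 5584 AM

JDN 2387519 is 14 September 1824 in the Gregorian calendar.
In the Hebrew calendar that day is Elul 21, 5584 AM.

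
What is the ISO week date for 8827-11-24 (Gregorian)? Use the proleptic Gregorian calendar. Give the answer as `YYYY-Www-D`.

The weekday is Wednesday (ISO weekday 3).
That Wednesday belongs to ISO week 47 of ISO year 8827.

8827-W47-3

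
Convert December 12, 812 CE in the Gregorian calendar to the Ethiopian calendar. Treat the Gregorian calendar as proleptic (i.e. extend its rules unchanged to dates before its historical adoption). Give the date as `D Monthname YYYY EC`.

12 Tahsas 805 EC

Both dates share Julian Day Number 2017983; in the Ethiopian calendar that is 12 Tahsas 805 EC.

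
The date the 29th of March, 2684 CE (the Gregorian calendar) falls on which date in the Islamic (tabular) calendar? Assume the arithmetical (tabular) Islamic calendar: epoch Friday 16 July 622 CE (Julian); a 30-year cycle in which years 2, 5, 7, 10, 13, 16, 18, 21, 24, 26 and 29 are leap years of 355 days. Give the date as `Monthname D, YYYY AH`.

Dhu al-Hijjah 20, 2125 AH

Julian Day Number of the source date = 2701459.
Converting JDN 2701459 to the tabular Islamic calendar gives 20 Dhu al-Hijjah 2125 AH.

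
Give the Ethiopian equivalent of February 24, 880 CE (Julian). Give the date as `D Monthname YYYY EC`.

29 Yekatit 872 EC

Julian Day Number of the source date = 2042532.
Converting JDN 2042532 to the Ethiopian calendar gives 29 Yekatit 872 EC.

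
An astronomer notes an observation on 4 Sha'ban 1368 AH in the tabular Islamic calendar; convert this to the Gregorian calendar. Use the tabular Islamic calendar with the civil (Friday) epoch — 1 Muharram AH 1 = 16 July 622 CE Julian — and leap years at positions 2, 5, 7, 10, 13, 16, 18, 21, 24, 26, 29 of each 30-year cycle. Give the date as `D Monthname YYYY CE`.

1 June 1949 CE

Both dates share Julian Day Number 2433069; in the Gregorian calendar that is 1 June 1949 CE.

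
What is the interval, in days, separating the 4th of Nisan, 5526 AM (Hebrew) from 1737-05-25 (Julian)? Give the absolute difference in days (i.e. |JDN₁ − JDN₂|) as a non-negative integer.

First date → JDN 2366151; second date → JDN 2355642.
The interval is |2366151 − 2355642| = 10509 days.

10509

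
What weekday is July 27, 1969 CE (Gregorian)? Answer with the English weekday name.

Sunday

2440430 ≡ 6 (mod 7); counting from Monday = 0 gives Sunday.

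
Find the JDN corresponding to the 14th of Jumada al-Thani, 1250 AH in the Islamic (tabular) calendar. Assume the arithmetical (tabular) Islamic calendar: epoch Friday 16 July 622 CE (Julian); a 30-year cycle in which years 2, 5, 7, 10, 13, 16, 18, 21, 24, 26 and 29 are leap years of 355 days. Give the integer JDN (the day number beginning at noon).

Equivalently 18 October 1834 (Gregorian).
JDN 2451545 is 1 January 2000 CE (Gregorian); the target day is −60340 days from there, so JDN = 2391205.

2391205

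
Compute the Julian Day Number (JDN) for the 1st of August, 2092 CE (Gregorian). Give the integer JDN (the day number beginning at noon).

JDN 2400001 is 17 November 1858 CE (Gregorian), MJD 0; the target day is +85360 days from there, so JDN = 2485361.

2485361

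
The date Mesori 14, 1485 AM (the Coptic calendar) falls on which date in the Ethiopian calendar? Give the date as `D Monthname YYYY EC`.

14 Nehase 1761 EC

Both dates share Julian Day Number 2367404; in the Ethiopian calendar that is 14 Nehase 1761 EC.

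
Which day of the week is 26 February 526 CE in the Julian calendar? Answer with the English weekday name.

This is JDN 1913236 (28 February 526 Gregorian).
1913236 ≡ 3 (mod 7); counting from Monday = 0 gives Thursday.

Thursday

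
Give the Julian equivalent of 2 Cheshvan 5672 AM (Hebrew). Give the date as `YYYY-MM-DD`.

Julian Day Number of the source date = 2419334.
Converting JDN 2419334 to the Julian calendar gives 11 October 1911 CE.

1911-10-11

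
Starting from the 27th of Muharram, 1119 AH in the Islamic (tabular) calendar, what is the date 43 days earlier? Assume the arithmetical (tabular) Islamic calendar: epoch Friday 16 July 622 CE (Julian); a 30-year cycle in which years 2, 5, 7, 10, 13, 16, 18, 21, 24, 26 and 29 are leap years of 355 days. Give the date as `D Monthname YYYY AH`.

The starting date is JDN 2344648; 2344648 − 43 = 2344605.
JDN 2344605 corresponds to 13 Dhu al-Hijjah 1118 AH.

13 Dhu al-Hijjah 1118 AH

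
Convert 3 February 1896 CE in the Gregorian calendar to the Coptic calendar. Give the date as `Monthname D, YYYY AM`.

Both dates share Julian Day Number 2413593; in the Coptic calendar that is 26 Tobi 1612 AM.

Tobi 26, 1612 AM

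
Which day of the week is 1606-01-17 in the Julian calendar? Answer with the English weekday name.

Friday

In the Gregorian calendar this is 27 January 1606 (JDN 2307666).
JDN 2307666 mod 7 = 4, and JDN 0 was a Monday, so this is a Friday.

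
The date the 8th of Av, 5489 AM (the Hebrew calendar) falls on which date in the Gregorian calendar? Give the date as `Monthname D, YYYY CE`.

August 3, 1729 CE

Both dates share Julian Day Number 2352779; in the Gregorian calendar that is 3 August 1729 CE.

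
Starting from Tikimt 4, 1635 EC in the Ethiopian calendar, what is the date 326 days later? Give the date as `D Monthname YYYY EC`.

30 Nehase 1635 EC

Counting 326 days forward from JDN 2321072 reaches JDN 2321398, which is 30 Nehase 1635 EC.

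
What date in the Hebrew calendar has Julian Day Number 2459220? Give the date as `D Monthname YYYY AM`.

21 Tevet 5781 AM

The Gregorian equivalent of JDN 2459220 is 5 January 2021.
In the Hebrew calendar that day is 21 Tevet 5781 AM.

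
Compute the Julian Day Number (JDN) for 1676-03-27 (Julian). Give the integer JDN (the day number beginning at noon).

Equivalently 6 April 1676 (Gregorian).
JDN 2451545 is 1 January 2000 CE (Gregorian); the target day is −118242 days from there, so JDN = 2333303.

2333303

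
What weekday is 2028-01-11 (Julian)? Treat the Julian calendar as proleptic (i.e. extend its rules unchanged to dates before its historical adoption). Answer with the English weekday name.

This is JDN 2461795 (24 January 2028 Gregorian).
JDN 2461795 mod 7 = 0, and JDN 0 was a Monday, so this is a Monday.

Monday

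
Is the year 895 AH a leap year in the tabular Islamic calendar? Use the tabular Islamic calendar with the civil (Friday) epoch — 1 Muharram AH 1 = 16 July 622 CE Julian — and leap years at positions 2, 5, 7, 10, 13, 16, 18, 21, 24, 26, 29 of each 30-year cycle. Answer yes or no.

no

Year 895 AH is year 25 of its 30-year cycle; leap positions are 2, 5, 7, 10, 13, 16, 18, 21, 24, 26, 29, so it is a common year (354 days).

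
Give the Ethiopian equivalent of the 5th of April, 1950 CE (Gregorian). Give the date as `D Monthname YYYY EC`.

27 Megabit 1942 EC

Both dates share Julian Day Number 2433377; in the Ethiopian calendar that is 27 Megabit 1942 EC.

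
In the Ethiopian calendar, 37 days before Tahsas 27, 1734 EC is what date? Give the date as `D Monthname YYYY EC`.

JDN of Tahsas 27, 1734 EC = 2357315.
2357315 − 37 = 2357278.
JDN 2357278 in the Ethiopian calendar is 20 Hidar 1734 EC.

20 Hidar 1734 EC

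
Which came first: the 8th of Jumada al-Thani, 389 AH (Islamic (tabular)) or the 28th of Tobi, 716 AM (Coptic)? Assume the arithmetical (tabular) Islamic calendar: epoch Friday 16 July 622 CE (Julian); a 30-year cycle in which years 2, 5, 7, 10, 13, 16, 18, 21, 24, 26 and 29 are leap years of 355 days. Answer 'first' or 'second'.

first

First date → JDN 2086089; second date → JDN 2086331.
JDN 2086089 < JDN 2086331, so the first date is earlier.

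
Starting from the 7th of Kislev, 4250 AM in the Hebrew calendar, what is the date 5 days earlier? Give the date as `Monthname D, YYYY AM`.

Kislev 2, 4250 AM

The starting date is JDN 1899985; 1899985 − 5 = 1899980.
JDN 1899980 corresponds to Kislev 2, 4250 AM.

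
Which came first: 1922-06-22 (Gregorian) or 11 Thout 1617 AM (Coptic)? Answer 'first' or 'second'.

second

The two dates have Julian Day Numbers 2423228 and 2415284 respectively.
Since 2415284 < 2423228, the second date comes first.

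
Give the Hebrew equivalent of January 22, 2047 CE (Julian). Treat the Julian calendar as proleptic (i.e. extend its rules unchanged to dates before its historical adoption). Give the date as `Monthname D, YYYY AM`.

Julian Day Number of the source date = 2468746.
Converting JDN 2468746 to the Hebrew calendar gives 8 Shevat 5807 AM.

Shevat 8, 5807 AM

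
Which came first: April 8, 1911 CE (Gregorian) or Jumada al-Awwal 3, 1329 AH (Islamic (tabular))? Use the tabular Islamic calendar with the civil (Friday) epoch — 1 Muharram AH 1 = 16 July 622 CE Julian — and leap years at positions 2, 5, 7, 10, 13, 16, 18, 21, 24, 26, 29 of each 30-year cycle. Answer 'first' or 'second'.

first

The two dates have Julian Day Numbers 2419135 and 2419159 respectively.
Since 2419135 < 2419159, the first date comes first.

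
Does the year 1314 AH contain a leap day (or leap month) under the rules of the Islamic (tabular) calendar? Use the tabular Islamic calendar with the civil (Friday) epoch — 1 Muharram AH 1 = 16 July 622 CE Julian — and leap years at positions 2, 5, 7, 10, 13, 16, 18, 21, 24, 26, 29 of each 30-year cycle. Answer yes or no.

Year 1314 AH is year 24 of its 30-year cycle; leap positions are 2, 5, 7, 10, 13, 16, 18, 21, 24, 26, 29, so it is a leap year (355 days).

yes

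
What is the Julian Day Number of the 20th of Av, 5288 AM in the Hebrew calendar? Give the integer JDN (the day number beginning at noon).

Equivalently 15 August 1528 (proleptic Gregorian).
JDN 2400001 is 17 November 1858 CE (Gregorian), MJD 0; the target day is −120624 days from there, so JDN = 2279377.

2279377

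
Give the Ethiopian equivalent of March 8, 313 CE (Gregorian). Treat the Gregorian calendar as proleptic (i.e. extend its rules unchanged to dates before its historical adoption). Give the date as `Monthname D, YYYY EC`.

Both dates share Julian Day Number 1835447; in the Ethiopian calendar that is 11 Megabit 305 EC.

Megabit 11, 305 EC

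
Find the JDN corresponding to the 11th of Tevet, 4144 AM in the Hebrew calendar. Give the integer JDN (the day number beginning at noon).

Equivalently 23 December 383 (proleptic Gregorian).
JDN 2451545 is 1 January 2000 CE (Gregorian); the target day is −590241 days from there, so JDN = 1861304.

1861304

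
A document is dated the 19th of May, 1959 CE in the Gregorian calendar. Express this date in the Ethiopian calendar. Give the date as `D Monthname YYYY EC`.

Julian Day Number of the source date = 2436708.
Converting JDN 2436708 to the Ethiopian calendar gives 11 Ginbot 1951 EC.

11 Ginbot 1951 EC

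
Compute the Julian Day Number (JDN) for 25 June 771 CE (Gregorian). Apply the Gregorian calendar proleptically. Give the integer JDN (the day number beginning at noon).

JDN 2451545 is 1 January 2000 CE (Gregorian); the target day is −448708 days from there, so JDN = 2002837.

2002837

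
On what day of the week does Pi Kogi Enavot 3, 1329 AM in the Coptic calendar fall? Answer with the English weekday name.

Thursday

This is JDN 2310444 (5 September 1613 Gregorian).
2310444 ≡ 3 (mod 7); counting from Monday = 0 gives Thursday.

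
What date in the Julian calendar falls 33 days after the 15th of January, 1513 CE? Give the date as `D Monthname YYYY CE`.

JDN of the 15th of January, 1513 CE = 2273696.
2273696 + 33 = 2273729.
JDN 2273729 in the Julian calendar is 17 February 1513 CE.

17 February 1513 CE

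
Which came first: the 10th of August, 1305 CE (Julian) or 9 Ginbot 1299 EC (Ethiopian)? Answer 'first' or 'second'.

Converting both to JDN: 2197931 vs 2198563; the smaller is the first.

first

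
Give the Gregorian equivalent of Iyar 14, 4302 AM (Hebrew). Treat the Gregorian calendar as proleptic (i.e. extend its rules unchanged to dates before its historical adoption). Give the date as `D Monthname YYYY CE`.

16 May 542 CE

Julian Day Number of the source date = 1919157.
Converting JDN 1919157 to the Gregorian calendar gives 16 May 542 CE.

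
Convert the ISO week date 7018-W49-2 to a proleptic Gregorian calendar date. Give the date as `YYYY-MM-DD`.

7018-12-01

ISO week 1 of 7018 is the week containing the first Thursday of 7018.
Week 49, day 2 (Tuesday) lands on 7018-12-01.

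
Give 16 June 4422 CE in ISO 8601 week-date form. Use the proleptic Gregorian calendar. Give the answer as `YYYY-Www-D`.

The weekday is Thursday (ISO weekday 4).
That Thursday belongs to ISO week 24 of ISO year 4422.

4422-W24-4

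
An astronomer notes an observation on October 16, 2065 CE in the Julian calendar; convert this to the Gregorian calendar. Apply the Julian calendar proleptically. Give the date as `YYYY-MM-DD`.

The Julian–Gregorian offset here is 13 days (Julian trailing).
16 October 2065 Julian + 13 days → 29 October 2065 Gregorian.

2065-10-29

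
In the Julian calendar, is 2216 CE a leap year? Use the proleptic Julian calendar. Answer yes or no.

yes

2216 mod 4 = 0, so it is a leap year in the Julian calendar.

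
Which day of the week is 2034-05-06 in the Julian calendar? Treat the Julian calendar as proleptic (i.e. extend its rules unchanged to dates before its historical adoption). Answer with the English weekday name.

This is JDN 2464102 (19 May 2034 Gregorian).
Since JDN mod 7 = 4 (0 = Monday), the day is Friday.

Friday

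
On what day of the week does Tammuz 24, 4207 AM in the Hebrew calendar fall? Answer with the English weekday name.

In the proleptic Gregorian calendar this is 25 July 447 (JDN 1884529).
1884529 ≡ 3 (mod 7); counting from Monday = 0 gives Thursday.

Thursday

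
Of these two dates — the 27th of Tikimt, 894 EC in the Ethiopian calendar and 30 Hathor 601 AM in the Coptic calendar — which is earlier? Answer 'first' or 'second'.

second

First date → JDN 2050445; second date → JDN 2044269.
JDN 2044269 < JDN 2050445, so the second date is earlier.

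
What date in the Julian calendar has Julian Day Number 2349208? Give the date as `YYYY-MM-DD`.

JDN 2349208 is 24 October 1719 in the Gregorian calendar.
In the Julian calendar that day is 1719-10-13.

1719-10-13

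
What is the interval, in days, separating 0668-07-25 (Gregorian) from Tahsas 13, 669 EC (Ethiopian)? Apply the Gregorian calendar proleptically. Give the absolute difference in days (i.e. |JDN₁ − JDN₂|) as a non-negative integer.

3062

JDN of the first date = 1965248.
JDN of the second date = 1968310.
|1968310 − 1965248| = 3062.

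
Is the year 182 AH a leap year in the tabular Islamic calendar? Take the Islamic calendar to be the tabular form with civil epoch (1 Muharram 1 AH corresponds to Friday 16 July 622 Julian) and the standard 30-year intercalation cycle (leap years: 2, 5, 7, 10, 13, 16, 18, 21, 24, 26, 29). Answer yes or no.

Year 182 AH is year 2 of its 30-year cycle; leap positions are 2, 5, 7, 10, 13, 16, 18, 21, 24, 26, 29, so it is a leap year (355 days).

yes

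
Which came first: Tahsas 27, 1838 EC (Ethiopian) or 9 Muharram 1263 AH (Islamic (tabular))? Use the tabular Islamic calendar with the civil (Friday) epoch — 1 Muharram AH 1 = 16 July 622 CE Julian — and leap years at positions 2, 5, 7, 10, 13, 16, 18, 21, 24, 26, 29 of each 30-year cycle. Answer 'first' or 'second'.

first

Converting both to JDN: 2395301 vs 2395659; the smaller is the first.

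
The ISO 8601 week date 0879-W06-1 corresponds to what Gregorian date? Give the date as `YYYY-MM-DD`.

0879-02-06

ISO week 1 of 879 is the week containing the first Thursday of 879.
Week 6, day 1 (Monday) lands on 0879-02-06.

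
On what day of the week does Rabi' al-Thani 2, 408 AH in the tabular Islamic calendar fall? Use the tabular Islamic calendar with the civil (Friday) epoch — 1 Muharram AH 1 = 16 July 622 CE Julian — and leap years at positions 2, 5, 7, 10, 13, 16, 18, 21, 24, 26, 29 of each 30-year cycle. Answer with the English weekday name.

This is JDN 2092757 (3 September 1017 Gregorian).
2092757 ≡ 2 (mod 7); counting from Monday = 0 gives Wednesday.

Wednesday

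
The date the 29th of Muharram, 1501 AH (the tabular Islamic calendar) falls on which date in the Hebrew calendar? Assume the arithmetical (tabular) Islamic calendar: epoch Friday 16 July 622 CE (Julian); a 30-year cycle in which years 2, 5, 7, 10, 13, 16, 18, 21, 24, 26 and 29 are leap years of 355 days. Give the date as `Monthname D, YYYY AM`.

Both dates share Julian Day Number 2480018; in the Hebrew calendar that is 29 Kislev 5838 AM.

Kislev 29, 5838 AM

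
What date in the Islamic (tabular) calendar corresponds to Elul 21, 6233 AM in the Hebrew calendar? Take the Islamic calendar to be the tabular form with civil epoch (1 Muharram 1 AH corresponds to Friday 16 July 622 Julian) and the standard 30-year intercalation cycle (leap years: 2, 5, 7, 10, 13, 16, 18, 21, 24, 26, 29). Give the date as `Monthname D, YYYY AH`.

Dhu al-Hijjah 21, 1908 AH

The source date corresponds to 14 September 2473 in the Gregorian calendar (JDN 2624562).
That day falls on 21 Dhu al-Hijjah 1908 AH in the tabular Islamic calendar.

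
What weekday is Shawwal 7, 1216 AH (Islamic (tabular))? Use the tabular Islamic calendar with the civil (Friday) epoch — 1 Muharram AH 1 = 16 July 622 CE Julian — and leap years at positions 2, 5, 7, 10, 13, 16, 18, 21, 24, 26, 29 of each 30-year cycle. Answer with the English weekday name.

This is JDN 2379267 (10 February 1802 Gregorian).
JDN 2379267 mod 7 = 2, and JDN 0 was a Monday, so this is a Wednesday.

Wednesday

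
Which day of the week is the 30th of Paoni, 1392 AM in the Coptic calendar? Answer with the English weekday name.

Equivalently 4 July 1676 Gregorian, JDN 2333392.
JDN 2333392 mod 7 = 5, and JDN 0 was a Monday, so this is a Saturday.

Saturday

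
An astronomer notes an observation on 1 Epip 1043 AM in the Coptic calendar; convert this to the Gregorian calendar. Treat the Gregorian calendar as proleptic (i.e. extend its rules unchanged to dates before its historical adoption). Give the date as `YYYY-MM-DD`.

1327-07-03

Julian Day Number of the source date = 2205920.
Converting JDN 2205920 to the Gregorian calendar gives 3 July 1327 CE.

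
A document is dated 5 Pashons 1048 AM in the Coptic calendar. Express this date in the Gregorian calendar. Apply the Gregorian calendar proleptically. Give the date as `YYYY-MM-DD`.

Julian Day Number of the source date = 2207691.
Converting JDN 2207691 to the Gregorian calendar gives 8 May 1332 CE.

1332-05-08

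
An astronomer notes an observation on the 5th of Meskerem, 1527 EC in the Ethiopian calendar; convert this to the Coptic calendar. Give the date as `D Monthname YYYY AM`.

5 Thout 1251 AM

Both dates share Julian Day Number 2281596; in the Coptic calendar that is 5 Thout 1251 AM.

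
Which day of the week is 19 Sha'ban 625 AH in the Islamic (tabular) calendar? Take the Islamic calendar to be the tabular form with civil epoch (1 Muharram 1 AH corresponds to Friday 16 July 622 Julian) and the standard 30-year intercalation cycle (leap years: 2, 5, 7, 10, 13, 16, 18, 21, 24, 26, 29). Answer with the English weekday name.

In the proleptic Gregorian calendar this is 31 July 1228 (JDN 2169790).
Since JDN mod 7 = 0 (0 = Monday), the day is Monday.

Monday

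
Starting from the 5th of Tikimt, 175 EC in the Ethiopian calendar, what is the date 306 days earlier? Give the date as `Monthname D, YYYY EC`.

Tahsas 4, 174 EC

The starting date is JDN 1787808; 1787808 − 306 = 1787502.
JDN 1787502 corresponds to Tahsas 4, 174 EC.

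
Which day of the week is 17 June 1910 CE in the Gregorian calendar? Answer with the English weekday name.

Friday

Since JDN mod 7 = 4 (0 = Monday), the day is Friday.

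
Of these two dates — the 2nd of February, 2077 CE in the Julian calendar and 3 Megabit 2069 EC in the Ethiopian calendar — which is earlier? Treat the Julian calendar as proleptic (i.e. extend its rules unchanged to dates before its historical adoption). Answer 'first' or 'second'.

The two dates have Julian Day Numbers 2479715 and 2479740 respectively.
Since 2479715 < 2479740, the first date comes first.

first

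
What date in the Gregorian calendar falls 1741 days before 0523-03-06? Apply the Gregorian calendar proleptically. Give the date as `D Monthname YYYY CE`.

The starting date is JDN 1912146; 1912146 − 1741 = 1910405.
JDN 1910405 corresponds to 30 May 518 CE.

30 May 518 CE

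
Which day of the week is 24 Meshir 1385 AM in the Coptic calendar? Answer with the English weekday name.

Thursday

In the Gregorian calendar this is 28 February 1669 (JDN 2330709).
Since JDN mod 7 = 3 (0 = Monday), the day is Thursday.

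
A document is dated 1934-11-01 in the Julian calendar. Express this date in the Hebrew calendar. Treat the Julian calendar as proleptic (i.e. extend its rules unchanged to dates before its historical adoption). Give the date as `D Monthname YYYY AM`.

Both dates share Julian Day Number 2427756; in the Hebrew calendar that is 7 Kislev 5695 AM.

7 Kislev 5695 AM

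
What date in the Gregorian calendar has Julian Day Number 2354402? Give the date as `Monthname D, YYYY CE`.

JDN 2451545 is 1 Jan 2000; 2354402 is −97143 days from there.

January 12, 1734 CE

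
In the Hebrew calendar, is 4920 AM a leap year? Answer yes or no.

Hebrew year 4920 is year 18 of its 19-year Metonic cycle; leap years are at positions 3, 6, 8, 11, 14, 17, 19, so it is a common year (12 months).

no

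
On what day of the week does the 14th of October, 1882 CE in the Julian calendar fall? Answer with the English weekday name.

Thursday

In the Gregorian calendar this is 26 October 1882 (JDN 2408745).
JDN 2408745 mod 7 = 3, and JDN 0 was a Monday, so this is a Thursday.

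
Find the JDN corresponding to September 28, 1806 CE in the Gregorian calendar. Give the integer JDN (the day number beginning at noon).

JDN 2299161 is 15 October 1582 CE (Gregorian); the target day is +81797 days from there, so JDN = 2380958.

2380958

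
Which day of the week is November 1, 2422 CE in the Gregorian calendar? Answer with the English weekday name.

JDN 2605982 mod 7 = 1, and JDN 0 was a Monday, so this is a Tuesday.

Tuesday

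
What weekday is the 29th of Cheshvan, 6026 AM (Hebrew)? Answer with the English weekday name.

In the Gregorian calendar this is 8 November 2265 (JDN 2548646).
2548646 ≡ 2 (mod 7); counting from Monday = 0 gives Wednesday.

Wednesday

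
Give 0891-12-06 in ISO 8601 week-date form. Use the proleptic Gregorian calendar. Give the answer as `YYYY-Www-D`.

0891-W49-4

The weekday is Thursday (ISO weekday 4).
That Thursday belongs to ISO week 49 of ISO year 891.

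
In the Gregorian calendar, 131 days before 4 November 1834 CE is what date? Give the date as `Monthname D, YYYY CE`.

JDN of 4 November 1834 CE = 2391222.
2391222 − 131 = 2391091.
JDN 2391091 in the Gregorian calendar is June 26, 1834 CE.

June 26, 1834 CE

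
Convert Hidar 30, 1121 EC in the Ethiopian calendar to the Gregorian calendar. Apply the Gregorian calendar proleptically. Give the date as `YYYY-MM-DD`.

Both dates share Julian Day Number 2133390; in the Gregorian calendar that is 3 December 1128 CE.

1128-12-03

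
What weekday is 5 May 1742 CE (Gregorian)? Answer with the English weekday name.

Saturday

JDN 2357437 mod 7 = 5, and JDN 0 was a Monday, so this is a Saturday.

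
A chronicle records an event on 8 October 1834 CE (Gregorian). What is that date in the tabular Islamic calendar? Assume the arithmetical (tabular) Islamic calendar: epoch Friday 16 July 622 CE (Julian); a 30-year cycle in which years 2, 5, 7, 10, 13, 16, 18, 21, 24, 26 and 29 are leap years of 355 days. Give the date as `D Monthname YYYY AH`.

4 Jumada al-Thani 1250 AH

Julian Day Number of the source date = 2391195.
Converting JDN 2391195 to the tabular Islamic calendar gives 4 Jumada al-Thani 1250 AH.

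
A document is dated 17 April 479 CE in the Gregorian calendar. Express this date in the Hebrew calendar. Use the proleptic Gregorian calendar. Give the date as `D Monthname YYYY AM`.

8 Iyar 4239 AM

Both dates share Julian Day Number 1896118; in the Hebrew calendar that is 8 Iyar 4239 AM.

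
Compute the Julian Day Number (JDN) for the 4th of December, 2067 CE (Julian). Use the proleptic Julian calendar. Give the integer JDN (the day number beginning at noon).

Equivalently 17 December 2067 (Gregorian).
JDN 2400001 is 17 November 1858 CE (Gregorian), MJD 0; the target day is +76366 days from there, so JDN = 2476367.

2476367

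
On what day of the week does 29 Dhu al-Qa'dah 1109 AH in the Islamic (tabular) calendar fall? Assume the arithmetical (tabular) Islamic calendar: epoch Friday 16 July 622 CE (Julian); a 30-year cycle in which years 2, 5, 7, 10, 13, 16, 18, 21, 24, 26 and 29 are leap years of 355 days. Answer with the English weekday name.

Equivalently 8 June 1698 Gregorian, JDN 2341401.
JDN 2341401 mod 7 = 6, and JDN 0 was a Monday, so this is a Sunday.

Sunday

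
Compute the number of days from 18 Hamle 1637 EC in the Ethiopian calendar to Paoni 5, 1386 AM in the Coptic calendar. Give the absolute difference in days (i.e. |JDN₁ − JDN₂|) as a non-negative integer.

JDN of the first date = 2322087.
JDN of the second date = 2331175.
|2331175 − 2322087| = 9088.

9088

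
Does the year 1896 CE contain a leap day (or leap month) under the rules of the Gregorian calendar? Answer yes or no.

1896 is divisible by 4 and not by 100, so it is a leap year.

yes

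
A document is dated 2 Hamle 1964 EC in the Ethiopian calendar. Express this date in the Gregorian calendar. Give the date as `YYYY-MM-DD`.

1972-07-09

Both dates share Julian Day Number 2441508; in the Gregorian calendar that is 9 July 1972 CE.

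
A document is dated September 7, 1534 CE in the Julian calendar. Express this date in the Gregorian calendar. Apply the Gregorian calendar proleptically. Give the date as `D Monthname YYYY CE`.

17 September 1534 CE

The Julian–Gregorian offset here is 10 days (Julian trailing).
7 September 1534 Julian + 10 days → 17 September 1534 Gregorian.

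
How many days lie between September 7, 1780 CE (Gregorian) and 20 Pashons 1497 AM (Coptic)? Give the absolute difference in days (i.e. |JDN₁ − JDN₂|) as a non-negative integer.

261

JDN of the first date = 2371442.
JDN of the second date = 2371703.
|2371703 − 2371442| = 261.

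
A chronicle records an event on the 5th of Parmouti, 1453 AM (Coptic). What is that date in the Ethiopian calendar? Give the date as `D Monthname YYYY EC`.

5 Miyazya 1729 EC

Julian Day Number of the source date = 2355587.
Converting JDN 2355587 to the Ethiopian calendar gives 5 Miyazya 1729 EC.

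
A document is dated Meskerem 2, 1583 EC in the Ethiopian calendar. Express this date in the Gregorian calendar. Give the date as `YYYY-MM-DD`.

Both dates share Julian Day Number 2302047; in the Gregorian calendar that is 9 September 1590 CE.

1590-09-09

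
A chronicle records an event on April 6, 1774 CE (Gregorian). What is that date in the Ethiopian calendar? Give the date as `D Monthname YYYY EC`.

Julian Day Number of the source date = 2369096.
Converting JDN 2369096 to the Ethiopian calendar gives 30 Megabit 1766 EC.

30 Megabit 1766 EC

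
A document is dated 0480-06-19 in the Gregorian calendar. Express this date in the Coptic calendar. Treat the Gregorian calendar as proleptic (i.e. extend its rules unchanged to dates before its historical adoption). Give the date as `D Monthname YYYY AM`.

24 Paoni 196 AM

Julian Day Number of the source date = 1896547.
Converting JDN 1896547 to the Coptic calendar gives 24 Paoni 196 AM.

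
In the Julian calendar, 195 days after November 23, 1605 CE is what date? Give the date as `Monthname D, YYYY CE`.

June 6, 1606 CE

Counting 195 days forward from JDN 2307611 reaches JDN 2307806, which is June 6, 1606 CE.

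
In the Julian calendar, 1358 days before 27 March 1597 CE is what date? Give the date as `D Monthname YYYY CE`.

8 July 1593 CE

The starting date is JDN 2304448; 2304448 − 1358 = 2303090.
JDN 2303090 corresponds to 8 July 1593 CE.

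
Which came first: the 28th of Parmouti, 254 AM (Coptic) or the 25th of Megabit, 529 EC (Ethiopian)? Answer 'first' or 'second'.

The two dates have Julian Day Numbers 1917675 and 1917277 respectively.
Since 1917277 < 1917675, the second date comes first.

second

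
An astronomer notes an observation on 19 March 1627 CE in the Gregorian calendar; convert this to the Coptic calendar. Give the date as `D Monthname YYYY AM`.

Both dates share Julian Day Number 2315387; in the Coptic calendar that is 13 Paremhat 1343 AM.

13 Paremhat 1343 AM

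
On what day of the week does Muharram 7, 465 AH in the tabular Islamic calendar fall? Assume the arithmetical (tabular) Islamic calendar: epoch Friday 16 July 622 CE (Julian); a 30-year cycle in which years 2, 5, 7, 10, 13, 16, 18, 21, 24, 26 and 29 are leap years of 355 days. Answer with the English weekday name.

Sunday

Equivalently 29 September 1072 Gregorian, JDN 2112872.
JDN 2112872 mod 7 = 6, and JDN 0 was a Monday, so this is a Sunday.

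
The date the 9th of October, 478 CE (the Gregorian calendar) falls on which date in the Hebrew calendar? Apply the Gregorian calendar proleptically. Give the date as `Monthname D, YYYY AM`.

Both dates share Julian Day Number 1895928; in the Hebrew calendar that is 25 Tishrei 4239 AM.

Tishrei 25, 4239 AM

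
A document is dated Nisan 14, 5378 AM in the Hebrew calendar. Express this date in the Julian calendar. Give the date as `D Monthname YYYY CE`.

30 March 1618 CE

Both dates share Julian Day Number 2312121; in the Julian calendar that is 30 March 1618 CE.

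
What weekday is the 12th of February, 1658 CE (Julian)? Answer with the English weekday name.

Friday

In the Gregorian calendar this is 22 February 1658 (JDN 2326685).
2326685 ≡ 4 (mod 7); counting from Monday = 0 gives Friday.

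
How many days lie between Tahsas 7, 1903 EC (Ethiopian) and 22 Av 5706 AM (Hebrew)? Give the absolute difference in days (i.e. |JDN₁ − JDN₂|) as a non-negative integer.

13030

First date → JDN 2419022; second date → JDN 2432052.
The interval is |2419022 − 2432052| = 13030 days.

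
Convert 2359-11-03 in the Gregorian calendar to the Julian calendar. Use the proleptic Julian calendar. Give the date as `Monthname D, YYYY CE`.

October 18, 2359 CE

The Julian–Gregorian offset here is 16 days (Julian trailing).
3 November 2359 Gregorian − 16 days → 18 October 2359 Julian.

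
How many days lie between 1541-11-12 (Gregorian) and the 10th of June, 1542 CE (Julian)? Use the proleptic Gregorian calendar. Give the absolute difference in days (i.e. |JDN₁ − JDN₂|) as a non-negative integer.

220

JDN of the first date = 2284214.
JDN of the second date = 2284434.
|2284434 − 2284214| = 220.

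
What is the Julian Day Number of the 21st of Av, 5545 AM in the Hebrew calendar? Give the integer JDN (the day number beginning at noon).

Equivalently 28 July 1785 (Gregorian).
JDN 2400001 is 17 November 1858 CE (Gregorian), MJD 0; the target day is −26774 days from there, so JDN = 2373227.

2373227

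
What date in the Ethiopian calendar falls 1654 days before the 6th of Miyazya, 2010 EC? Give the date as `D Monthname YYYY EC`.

23 Meskerem 2006 EC

JDN of the 6th of Miyazya, 2010 EC = 2458223.
2458223 − 1654 = 2456569.
JDN 2456569 in the Ethiopian calendar is 23 Meskerem 2006 EC.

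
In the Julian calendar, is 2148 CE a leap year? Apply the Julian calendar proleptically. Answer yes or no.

yes

2148 mod 4 = 0, so it is a leap year in the Julian calendar.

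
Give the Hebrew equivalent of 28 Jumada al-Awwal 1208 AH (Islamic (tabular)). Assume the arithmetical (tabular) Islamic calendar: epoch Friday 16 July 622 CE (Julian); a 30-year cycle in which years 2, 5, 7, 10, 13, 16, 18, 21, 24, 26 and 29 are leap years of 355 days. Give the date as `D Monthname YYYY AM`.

The source date corresponds to 1 January 1794 in the Gregorian calendar (JDN 2376306).
That day falls on 29 Tevet 5554 AM in the Hebrew calendar.

29 Tevet 5554 AM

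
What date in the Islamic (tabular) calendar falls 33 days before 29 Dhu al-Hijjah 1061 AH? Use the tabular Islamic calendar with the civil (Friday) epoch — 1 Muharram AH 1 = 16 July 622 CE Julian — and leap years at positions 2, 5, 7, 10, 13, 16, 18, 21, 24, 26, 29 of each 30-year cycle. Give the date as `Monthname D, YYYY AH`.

The starting date is JDN 2324422; 2324422 − 33 = 2324389.
JDN 2324389 corresponds to Dhu al-Qa'dah 26, 1061 AH.

Dhu al-Qa'dah 26, 1061 AH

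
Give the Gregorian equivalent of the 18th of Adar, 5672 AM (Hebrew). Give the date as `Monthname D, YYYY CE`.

Julian Day Number of the source date = 2419469.
Converting JDN 2419469 to the Gregorian calendar gives 7 March 1912 CE.

March 7, 1912 CE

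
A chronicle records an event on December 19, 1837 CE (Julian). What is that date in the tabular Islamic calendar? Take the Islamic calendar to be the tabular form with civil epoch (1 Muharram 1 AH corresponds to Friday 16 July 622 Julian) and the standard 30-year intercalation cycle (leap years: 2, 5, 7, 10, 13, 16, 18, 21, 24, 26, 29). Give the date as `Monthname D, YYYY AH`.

Shawwal 3, 1253 AH

The source date corresponds to 31 December 1837 in the Gregorian calendar (JDN 2392375).
That day falls on 3 Shawwal 1253 AH in the tabular Islamic calendar.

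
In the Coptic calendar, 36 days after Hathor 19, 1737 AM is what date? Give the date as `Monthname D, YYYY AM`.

Counting 36 days forward from JDN 2459182 reaches JDN 2459218, which is Koiak 25, 1737 AM.

Koiak 25, 1737 AM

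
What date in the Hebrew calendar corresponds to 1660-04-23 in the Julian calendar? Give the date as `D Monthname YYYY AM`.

The source date corresponds to 3 May 1660 in the Gregorian calendar (JDN 2327486).
That day falls on 22 Iyar 5420 AM in the Hebrew calendar.

22 Iyar 5420 AM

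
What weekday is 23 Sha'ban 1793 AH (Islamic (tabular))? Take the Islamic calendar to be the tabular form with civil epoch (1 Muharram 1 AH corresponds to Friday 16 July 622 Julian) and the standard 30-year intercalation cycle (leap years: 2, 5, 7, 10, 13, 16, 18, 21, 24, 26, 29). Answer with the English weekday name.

Equivalently 24 October 2361 Gregorian, JDN 2583694.
Since JDN mod 7 = 1 (0 = Monday), the day is Tuesday.

Tuesday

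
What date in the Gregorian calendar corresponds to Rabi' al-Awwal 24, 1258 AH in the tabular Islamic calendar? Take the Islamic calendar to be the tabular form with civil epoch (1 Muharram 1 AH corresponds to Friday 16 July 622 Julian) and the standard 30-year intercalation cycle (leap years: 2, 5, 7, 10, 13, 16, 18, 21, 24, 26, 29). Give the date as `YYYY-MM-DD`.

Both dates share Julian Day Number 2393961; in the Gregorian calendar that is 5 May 1842 CE.

1842-05-05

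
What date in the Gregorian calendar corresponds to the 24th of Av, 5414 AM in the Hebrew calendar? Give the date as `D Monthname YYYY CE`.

Julian Day Number of the source date = 2325390.
Converting JDN 2325390 to the Gregorian calendar gives 7 August 1654 CE.

7 August 1654 CE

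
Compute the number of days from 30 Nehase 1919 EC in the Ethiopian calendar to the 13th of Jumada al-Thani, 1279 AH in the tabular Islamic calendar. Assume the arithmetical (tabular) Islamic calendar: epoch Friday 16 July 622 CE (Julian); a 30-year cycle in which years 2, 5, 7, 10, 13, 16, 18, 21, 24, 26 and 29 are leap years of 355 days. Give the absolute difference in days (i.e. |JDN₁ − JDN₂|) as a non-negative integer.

23648

First date → JDN 2425129; second date → JDN 2401481.
The interval is |2425129 − 2401481| = 23648 days.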